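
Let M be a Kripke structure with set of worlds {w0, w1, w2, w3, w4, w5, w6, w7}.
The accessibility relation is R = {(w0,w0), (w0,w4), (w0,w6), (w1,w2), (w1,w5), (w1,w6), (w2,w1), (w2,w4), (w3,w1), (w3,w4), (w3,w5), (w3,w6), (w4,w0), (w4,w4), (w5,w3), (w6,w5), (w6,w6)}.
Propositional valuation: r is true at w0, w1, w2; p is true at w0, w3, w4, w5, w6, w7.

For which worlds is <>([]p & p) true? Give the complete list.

w0, w1, w2, w3, w4, w6

Let φ = <>([]p & p). Evaluate φ at each world:
  w0 (successors {w0, w4, w6}): φ is true.
  w1 (successors {w2, w5, w6}): φ is true.
  w2 (successors {w1, w4}): φ is true.
  w3 (successors {w1, w4, w5, w6}): φ is true.
  w4 (successors {w0, w4}): φ is true.
  w5 (successors {w3}): φ is false.
  w6 (successors {w5, w6}): φ is true.
  w7 (successors ∅): φ is false.
For instance, at w4:
  At w4: <>([]p & p) requires []p & p at some successor in {w0, w4}.
    []p & p holds at w0, so <>([]p & p) is true at w4.
      At w0: []p is true, p is true, so []p & p is true.
Satisfying worlds: {w0, w1, w2, w3, w4, w6}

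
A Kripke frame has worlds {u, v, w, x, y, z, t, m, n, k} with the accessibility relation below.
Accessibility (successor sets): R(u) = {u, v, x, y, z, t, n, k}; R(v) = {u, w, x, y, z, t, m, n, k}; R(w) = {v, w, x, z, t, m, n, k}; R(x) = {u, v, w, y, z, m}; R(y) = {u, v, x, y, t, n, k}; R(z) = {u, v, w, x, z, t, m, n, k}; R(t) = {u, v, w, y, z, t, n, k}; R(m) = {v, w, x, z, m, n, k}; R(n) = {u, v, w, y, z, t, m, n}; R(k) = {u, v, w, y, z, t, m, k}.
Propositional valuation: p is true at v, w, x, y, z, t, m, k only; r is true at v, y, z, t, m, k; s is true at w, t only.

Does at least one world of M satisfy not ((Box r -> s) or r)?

No

Let φ = not ((Box r -> s) or r). Evaluate φ at each world:
  u (successors {u, v, x, y, z, t, n, k}): φ is false.
  v (successors {u, w, x, y, z, t, m, n, k}): φ is false.
  w (successors {v, w, x, z, t, m, n, k}): φ is false.
  x (successors {u, v, w, y, z, m}): φ is false.
  y (successors {u, v, x, y, t, n, k}): φ is false.
  z (successors {u, v, w, x, z, t, m, n, k}): φ is false.
  t (successors {u, v, w, y, z, t, n, k}): φ is false.
  m (successors {v, w, x, z, m, n, k}): φ is false.
  n (successors {u, v, w, y, z, t, m, n}): φ is false.
  k (successors {u, v, w, y, z, t, m, k}): φ is false.
For instance, at n:
  At n: (Box r -> s) or r is true, so not ((Box r -> s) or r) is false.
    At n: Box r -> s is true, r is false, so (Box r -> s) or r is true.
      At n: Box r is false, s is false, so Box r -> s is true.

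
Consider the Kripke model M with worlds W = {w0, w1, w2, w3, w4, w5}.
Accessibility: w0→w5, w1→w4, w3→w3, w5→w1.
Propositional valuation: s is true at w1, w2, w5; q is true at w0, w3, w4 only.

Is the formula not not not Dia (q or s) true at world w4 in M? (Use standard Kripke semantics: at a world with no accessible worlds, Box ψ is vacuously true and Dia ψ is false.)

Yes

At w4: not not Dia (q or s) is false, so not not not Dia (q or s) is true.
  At w4: not Dia (q or s) is true, so not not Dia (q or s) is false.
    At w4: Dia (q or s) is false, so not Dia (q or s) is true.
      At w4: no accessible worlds, so Dia (q or s) is false.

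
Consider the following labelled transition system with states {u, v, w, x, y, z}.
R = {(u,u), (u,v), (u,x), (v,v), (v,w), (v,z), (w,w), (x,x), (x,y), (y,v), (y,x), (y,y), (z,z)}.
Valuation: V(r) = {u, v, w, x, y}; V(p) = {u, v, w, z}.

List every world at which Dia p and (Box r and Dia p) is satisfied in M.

u, w, y

Let φ = Dia p and (Box r and Dia p). Evaluate φ at each world:
  u (successors {u, v, x}): φ is true.
  v (successors {v, w, z}): φ is false.
  w (successors {w}): φ is true.
  x (successors {x, y}): φ is false.
  y (successors {v, x, y}): φ is true.
  z (successors {z}): φ is false.
For instance, at y:
  At y: Dia p is true, Box r and Dia p is true, so Dia p and (Box r and Dia p) is true.
    At y: Dia p requires p at some successor in {v, x, y}.
      p holds at v, so Dia p is true at y.
    At y: Box r is true, Dia p is true, so Box r and Dia p is true.
      At y: Box r requires r at every successor {v, x, y}.
        At v: r is true.
        At x: r is true.
        At y: r is true.
      So Box r is true at y.
      At y: Dia p requires p at some successor in {v, x, y}.
        p holds at v, so Dia p is true at y.
Satisfying worlds: {u, w, y}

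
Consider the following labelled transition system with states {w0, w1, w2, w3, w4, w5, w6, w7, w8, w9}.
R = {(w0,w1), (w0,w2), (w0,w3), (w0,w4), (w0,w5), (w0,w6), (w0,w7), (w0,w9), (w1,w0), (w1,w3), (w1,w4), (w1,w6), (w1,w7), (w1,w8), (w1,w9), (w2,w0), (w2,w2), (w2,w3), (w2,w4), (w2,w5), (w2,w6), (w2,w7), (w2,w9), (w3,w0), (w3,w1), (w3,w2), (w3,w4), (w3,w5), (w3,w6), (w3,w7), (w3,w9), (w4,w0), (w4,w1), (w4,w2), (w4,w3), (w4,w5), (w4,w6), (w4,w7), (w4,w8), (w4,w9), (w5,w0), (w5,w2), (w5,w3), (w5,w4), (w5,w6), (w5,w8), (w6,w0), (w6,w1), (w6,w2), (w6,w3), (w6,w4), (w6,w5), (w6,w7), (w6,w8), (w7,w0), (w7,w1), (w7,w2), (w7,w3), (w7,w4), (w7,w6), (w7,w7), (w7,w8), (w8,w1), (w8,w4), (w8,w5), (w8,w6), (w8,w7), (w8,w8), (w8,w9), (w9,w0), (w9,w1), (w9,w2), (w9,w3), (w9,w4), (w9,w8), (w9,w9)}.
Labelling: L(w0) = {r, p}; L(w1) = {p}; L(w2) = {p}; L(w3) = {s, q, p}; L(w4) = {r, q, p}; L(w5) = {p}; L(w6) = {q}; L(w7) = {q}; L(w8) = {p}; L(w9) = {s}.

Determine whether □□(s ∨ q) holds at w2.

No

At w2: □□(s ∨ q) requires □(s ∨ q) at every successor {w0, w2, w3, w4, w5, w6, w7, w9}.
  □(s ∨ q) fails at w0, so □□(s ∨ q) is false at w2.
    At w0: □(s ∨ q) requires s ∨ q at every successor {w1, w2, w3, w4, w5, w6, w7, w9}.
      s ∨ q fails at w1, so □(s ∨ q) is false at w0.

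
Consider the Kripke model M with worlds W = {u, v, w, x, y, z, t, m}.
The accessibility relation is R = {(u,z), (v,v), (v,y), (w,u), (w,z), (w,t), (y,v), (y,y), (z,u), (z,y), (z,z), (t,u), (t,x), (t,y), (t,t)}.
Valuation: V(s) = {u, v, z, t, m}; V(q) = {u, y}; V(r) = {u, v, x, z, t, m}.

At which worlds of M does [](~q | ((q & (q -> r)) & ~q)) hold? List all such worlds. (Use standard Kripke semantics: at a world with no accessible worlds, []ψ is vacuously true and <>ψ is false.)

Recall that []ψ holds at a world iff ψ holds at every accessible world, and <>ψ holds iff ψ holds at some accessible world.
Let φ = [](~q | ((q & (q -> r)) & ~q)). Evaluate φ at each world:
  u (successors {z}): φ is true.
  v (successors {v, y}): φ is false.
  w (successors {u, z, t}): φ is false.
  x (successors ∅): φ is true.
  y (successors {v, y}): φ is false.
  z (successors {u, y, z}): φ is false.
  t (successors {u, x, y, t}): φ is false.
  m (successors ∅): φ is true.
For instance, at w:
  At w: [](~q | ((q & (q -> r)) & ~q)) requires ~q | ((q & (q -> r)) & ~q) at every successor {u, z, t}.
    ~q | ((q & (q -> r)) & ~q) fails at u, so [](~q | ((q & (q -> r)) & ~q)) is false at w.
Satisfying worlds: {u, x, m}

u, x, m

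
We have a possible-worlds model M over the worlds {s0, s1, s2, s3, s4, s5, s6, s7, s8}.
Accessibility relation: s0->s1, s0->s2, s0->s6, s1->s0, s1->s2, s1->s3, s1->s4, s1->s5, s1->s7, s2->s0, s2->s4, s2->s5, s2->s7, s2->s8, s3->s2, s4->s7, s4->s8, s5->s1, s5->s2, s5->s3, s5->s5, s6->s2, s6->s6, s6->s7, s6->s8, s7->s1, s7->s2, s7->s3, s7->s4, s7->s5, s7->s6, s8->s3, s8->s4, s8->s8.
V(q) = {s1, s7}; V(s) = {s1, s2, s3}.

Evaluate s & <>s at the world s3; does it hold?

Yes

At s3: s is true, <>s is true, so s & <>s is true.
  At s3: <>s requires s at some successor in {s2}.
    s holds at s2, so <>s is true at s3.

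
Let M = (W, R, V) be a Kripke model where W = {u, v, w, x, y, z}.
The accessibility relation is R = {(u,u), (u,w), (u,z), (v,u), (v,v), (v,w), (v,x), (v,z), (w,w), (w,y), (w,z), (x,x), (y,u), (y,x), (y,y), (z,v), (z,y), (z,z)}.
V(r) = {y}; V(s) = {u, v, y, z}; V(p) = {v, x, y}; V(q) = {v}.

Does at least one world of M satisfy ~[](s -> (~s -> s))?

Let φ = ~[](s -> (~s -> s)). Evaluate φ at each world:
  u (successors {u, w, z}): φ is false.
  v (successors {u, v, w, x, z}): φ is false.
  w (successors {w, y, z}): φ is false.
  x (successors {x}): φ is false.
  y (successors {u, x, y}): φ is false.
  z (successors {v, y, z}): φ is false.
For instance, at w:
  At w: [](s -> (~s -> s)) is true, so ~[](s -> (~s -> s)) is false.
    At w: [](s -> (~s -> s)) requires s -> (~s -> s) at every successor {w, y, z}.
      At w: s -> (~s -> s) is true.
      At y: s -> (~s -> s) is true.
      At z: s -> (~s -> s) is true.
    So [](s -> (~s -> s)) is true at w.

No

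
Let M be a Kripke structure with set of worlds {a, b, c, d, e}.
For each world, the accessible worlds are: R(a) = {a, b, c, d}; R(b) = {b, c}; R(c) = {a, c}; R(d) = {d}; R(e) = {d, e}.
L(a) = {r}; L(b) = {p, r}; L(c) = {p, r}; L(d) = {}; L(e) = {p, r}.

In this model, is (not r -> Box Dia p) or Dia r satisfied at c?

Yes

At c: not r -> Box Dia p is true, Dia r is true, so (not r -> Box Dia p) or Dia r is true.
  At c: not r is false, Box Dia p is true, so not r -> Box Dia p is true.
    At c: Box Dia p requires Dia p at every successor {a, c}.
      At a: Dia p is true.
      At c: Dia p is true.
    So Box Dia p is true at c.
  At c: Dia r requires r at some successor in {a, c}.
    r holds at a, so Dia r is true at c.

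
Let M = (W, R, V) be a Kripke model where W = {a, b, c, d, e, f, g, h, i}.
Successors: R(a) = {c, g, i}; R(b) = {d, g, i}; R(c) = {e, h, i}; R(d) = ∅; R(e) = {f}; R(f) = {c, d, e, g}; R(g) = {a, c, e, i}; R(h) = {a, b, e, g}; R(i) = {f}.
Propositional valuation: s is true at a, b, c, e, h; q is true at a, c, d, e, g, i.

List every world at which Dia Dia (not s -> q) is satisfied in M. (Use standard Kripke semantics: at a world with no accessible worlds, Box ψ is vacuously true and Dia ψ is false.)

a, b, c, e, f, g, h, i

Let φ = Dia Dia (not s -> q). Evaluate φ at each world:
  a (successors {c, g, i}): φ is true.
  b (successors {d, g, i}): φ is true.
  c (successors {e, h, i}): φ is true.
  d (successors ∅): φ is false.
  e (successors {f}): φ is true.
  f (successors {c, d, e, g}): φ is true.
  g (successors {a, c, e, i}): φ is true.
  h (successors {a, b, e, g}): φ is true.
  i (successors {f}): φ is true.
For instance, at g:
  At g: Dia Dia (not s -> q) requires Dia (not s -> q) at some successor in {a, c, e, i}.
    Dia (not s -> q) holds at a, so Dia Dia (not s -> q) is true at g.
      At a: Dia (not s -> q) requires not s -> q at some successor in {c, g, i}.
        not s -> q holds at c, so Dia (not s -> q) is true at a.
Satisfying worlds: {a, b, c, e, f, g, h, i}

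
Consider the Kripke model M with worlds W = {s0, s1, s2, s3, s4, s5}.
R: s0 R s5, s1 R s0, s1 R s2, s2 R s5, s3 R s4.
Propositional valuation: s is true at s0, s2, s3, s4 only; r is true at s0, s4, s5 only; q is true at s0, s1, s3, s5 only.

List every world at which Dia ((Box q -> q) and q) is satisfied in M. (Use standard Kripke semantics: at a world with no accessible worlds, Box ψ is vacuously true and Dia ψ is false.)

Recall that Box ψ holds at a world iff ψ holds at every accessible world, and Dia ψ holds iff ψ holds at some accessible world.
Let φ = Dia ((Box q -> q) and q). Evaluate φ at each world:
  s0 (successors {s5}): φ is true.
  s1 (successors {s0, s2}): φ is true.
  s2 (successors {s5}): φ is true.
  s3 (successors {s4}): φ is false.
  s4 (successors ∅): φ is false.
  s5 (successors ∅): φ is false.
For instance, at s3:
  At s3: Dia ((Box q -> q) and q) requires (Box q -> q) and q at some successor in {s4}.
    At s4: (Box q -> q) and q is false.
  So Dia ((Box q -> q) and q) is false at s3.
Satisfying worlds: {s0, s1, s2}

s0, s1, s2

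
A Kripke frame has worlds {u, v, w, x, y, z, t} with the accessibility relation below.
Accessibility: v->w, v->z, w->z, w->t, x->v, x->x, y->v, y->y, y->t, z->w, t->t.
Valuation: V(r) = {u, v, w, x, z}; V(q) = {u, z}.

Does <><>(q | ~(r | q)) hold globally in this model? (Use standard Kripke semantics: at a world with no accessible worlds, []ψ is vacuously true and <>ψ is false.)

No

Let φ = <><>(q | ~(r | q)). Evaluate φ at each world:
  u (successors ∅): φ is false.
  v (successors {w, z}): φ is true.
  w (successors {z, t}): φ is true.
  x (successors {v, x}): φ is true.
  y (successors {v, y, t}): φ is true.
  z (successors {w}): φ is true.
  t (successors {t}): φ is true.
Detail at u (counterexample):
  At u: no accessible worlds, so <><>(q | ~(r | q)) is false.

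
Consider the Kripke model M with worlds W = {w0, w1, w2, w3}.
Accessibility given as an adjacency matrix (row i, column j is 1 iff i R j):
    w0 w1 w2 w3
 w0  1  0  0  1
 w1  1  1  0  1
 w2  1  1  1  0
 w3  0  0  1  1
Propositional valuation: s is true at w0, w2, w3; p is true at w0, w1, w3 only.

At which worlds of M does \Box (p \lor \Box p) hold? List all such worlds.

w0, w1

Let φ = \Box (p \lor \Box p). Evaluate φ at each world:
  w0 (successors {w0, w3}): φ is true.
  w1 (successors {w0, w1, w3}): φ is true.
  w2 (successors {w0, w1, w2}): φ is false.
  w3 (successors {w2, w3}): φ is false.
For instance, at w3:
  At w3: \Box (p \lor \Box p) requires p \lor \Box p at every successor {w2, w3}.
    p \lor \Box p fails at w2, so \Box (p \lor \Box p) is false at w3.
      At w2: p is false, \Box p is false, so p \lor \Box p is false.
Satisfying worlds: {w0, w1}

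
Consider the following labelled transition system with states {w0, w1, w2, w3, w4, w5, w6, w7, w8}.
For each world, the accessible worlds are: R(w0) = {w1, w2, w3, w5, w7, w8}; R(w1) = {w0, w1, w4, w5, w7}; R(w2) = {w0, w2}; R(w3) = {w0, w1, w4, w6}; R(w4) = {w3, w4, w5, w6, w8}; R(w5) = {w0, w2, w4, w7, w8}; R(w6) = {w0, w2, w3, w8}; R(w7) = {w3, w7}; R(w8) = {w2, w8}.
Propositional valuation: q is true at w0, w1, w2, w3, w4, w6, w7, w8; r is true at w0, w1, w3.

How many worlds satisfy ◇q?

9

Let φ = ◇q. Evaluate φ at each world:
  w0 (successors {w1, w2, w3, w5, w7, w8}): φ is true.
  w1 (successors {w0, w1, w4, w5, w7}): φ is true.
  w2 (successors {w0, w2}): φ is true.
  w3 (successors {w0, w1, w4, w6}): φ is true.
  w4 (successors {w3, w4, w5, w6, w8}): φ is true.
  w5 (successors {w0, w2, w4, w7, w8}): φ is true.
  w6 (successors {w0, w2, w3, w8}): φ is true.
  w7 (successors {w3, w7}): φ is true.
  w8 (successors {w2, w8}): φ is true.
For instance, at w6:
  At w6: ◇q requires q at some successor in {w0, w2, w3, w8}.
    q holds at w0, so ◇q is true at w6.
Satisfying worlds: {w0, w1, w2, w3, w4, w5, w6, w7, w8}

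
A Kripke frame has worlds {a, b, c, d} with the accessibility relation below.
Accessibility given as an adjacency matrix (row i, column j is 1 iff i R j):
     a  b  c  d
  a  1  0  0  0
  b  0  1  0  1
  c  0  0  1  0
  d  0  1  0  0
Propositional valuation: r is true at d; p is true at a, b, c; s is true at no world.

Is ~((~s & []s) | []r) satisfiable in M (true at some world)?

Recall that []ψ holds at a world iff ψ holds at every accessible world, and <>ψ holds iff ψ holds at some accessible world.
Let φ = ~((~s & []s) | []r). Evaluate φ at each world:
  a (successors {a}): φ is true.
  b (successors {b, d}): φ is true.
  c (successors {c}): φ is true.
  d (successors {b}): φ is true.
Detail at a (witness):
  At a: (~s & []s) | []r is false, so ~((~s & []s) | []r) is true.
    At a: ~s & []s is false, []r is false, so (~s & []s) | []r is false.
      At a: ~s is true, []s is false, so ~s & []s is false.
      At a: []r requires r at every successor {a}.
        r fails at a, so []r is false at a.

Yes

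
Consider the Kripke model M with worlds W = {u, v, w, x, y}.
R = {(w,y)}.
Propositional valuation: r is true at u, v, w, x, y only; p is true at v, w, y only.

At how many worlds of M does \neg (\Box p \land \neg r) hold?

5

Let φ = \neg (\Box p \land \neg r). Evaluate φ at each world:
  u (successors ∅): φ is true.
  v (successors ∅): φ is true.
  w (successors {y}): φ is true.
  x (successors ∅): φ is true.
  y (successors ∅): φ is true.
For instance, at w:
  At w: \Box p \land \neg r is false, so \neg (\Box p \land \neg r) is true.
    At w: \Box p is true, \neg r is false, so \Box p \land \neg r is false.
      At w: \Box p requires p at every successor {y}.
        At y: p is true.
      So \Box p is true at w.
Satisfying worlds: {u, v, w, x, y}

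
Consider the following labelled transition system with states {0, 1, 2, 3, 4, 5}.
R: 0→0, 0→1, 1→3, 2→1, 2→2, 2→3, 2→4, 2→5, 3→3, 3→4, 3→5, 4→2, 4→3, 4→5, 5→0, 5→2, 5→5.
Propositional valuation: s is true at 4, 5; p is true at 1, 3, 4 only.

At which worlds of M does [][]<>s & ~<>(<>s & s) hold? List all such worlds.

1

Let φ = [][]<>s & ~<>(<>s & s). Evaluate φ at each world:
  0 (successors {0, 1}): φ is false.
  1 (successors {3}): φ is true.
  2 (successors {1, 2, 3, 4, 5}): φ is false.
  3 (successors {3, 4, 5}): φ is false.
  4 (successors {2, 3, 5}): φ is false.
  5 (successors {0, 2, 5}): φ is false.
For instance, at 2:
  At 2: [][]<>s is false, ~<>(<>s & s) is false, so [][]<>s & ~<>(<>s & s) is false.
    At 2: [][]<>s requires []<>s at every successor {1, 2, 3, 4, 5}.
      []<>s fails at 2, so [][]<>s is false at 2.
    At 2: <>(<>s & s) is true, so ~<>(<>s & s) is false.
      At 2: <>(<>s & s) requires <>s & s at some successor in {1, 2, 3, 4, 5}.
        <>s & s holds at 4, so <>(<>s & s) is true at 2.
Satisfying worlds: {1}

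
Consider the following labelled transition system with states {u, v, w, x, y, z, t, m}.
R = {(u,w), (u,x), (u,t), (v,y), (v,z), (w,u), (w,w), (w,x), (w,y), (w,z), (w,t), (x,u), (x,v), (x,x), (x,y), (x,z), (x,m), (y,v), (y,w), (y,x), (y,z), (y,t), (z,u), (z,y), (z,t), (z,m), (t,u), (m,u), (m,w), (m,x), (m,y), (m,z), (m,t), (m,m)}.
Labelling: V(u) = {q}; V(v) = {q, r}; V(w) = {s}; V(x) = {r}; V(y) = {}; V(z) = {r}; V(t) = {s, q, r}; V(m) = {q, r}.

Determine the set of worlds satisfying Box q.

t

Let φ = Box q. Evaluate φ at each world:
  u (successors {w, x, t}): φ is false.
  v (successors {y, z}): φ is false.
  w (successors {u, w, x, y, z, t}): φ is false.
  x (successors {u, v, x, y, z, m}): φ is false.
  y (successors {v, w, x, z, t}): φ is false.
  z (successors {u, y, t, m}): φ is false.
  t (successors {u}): φ is true.
  m (successors {u, w, x, y, z, t, m}): φ is false.
For instance, at y:
  At y: Box q requires q at every successor {v, w, x, z, t}.
    q fails at w, so Box q is false at y.
Satisfying worlds: {t}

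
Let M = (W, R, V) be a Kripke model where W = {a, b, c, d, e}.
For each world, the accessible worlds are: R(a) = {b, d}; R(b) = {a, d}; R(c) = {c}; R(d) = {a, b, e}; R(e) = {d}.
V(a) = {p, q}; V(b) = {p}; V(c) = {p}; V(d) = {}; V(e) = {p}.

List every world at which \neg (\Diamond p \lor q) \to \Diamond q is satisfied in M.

a, b, c, d

Let φ = \neg (\Diamond p \lor q) \to \Diamond q. Evaluate φ at each world:
  a (successors {b, d}): φ is true.
  b (successors {a, d}): φ is true.
  c (successors {c}): φ is true.
  d (successors {a, b, e}): φ is true.
  e (successors {d}): φ is false.
For instance, at e:
  At e: \neg (\Diamond p \lor q) is true, \Diamond q is false, so \neg (\Diamond p \lor q) \to \Diamond q is false.
    At e: \Diamond p \lor q is false, so \neg (\Diamond p \lor q) is true.
      At e: \Diamond p is false, q is false, so \Diamond p \lor q is false.
    At e: \Diamond q requires q at some successor in {d}.
      At d: q is false.
    So \Diamond q is false at e.
Satisfying worlds: {a, b, c, d}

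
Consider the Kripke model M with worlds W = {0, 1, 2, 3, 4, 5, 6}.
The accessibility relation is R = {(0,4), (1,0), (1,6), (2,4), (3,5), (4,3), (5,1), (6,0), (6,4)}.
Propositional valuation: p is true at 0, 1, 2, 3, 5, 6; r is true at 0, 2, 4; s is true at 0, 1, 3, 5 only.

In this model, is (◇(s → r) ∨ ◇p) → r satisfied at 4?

Yes

At 4: ◇(s → r) ∨ ◇p is true, r is true, so (◇(s → r) ∨ ◇p) → r is true.
  At 4: ◇(s → r) is false, ◇p is true, so ◇(s → r) ∨ ◇p is true.
    At 4: ◇(s → r) requires s → r at some successor in {3}.
      At 3: s → r is false.
    So ◇(s → r) is false at 4.
    At 4: ◇p requires p at some successor in {3}.
      p holds at 3, so ◇p is true at 4.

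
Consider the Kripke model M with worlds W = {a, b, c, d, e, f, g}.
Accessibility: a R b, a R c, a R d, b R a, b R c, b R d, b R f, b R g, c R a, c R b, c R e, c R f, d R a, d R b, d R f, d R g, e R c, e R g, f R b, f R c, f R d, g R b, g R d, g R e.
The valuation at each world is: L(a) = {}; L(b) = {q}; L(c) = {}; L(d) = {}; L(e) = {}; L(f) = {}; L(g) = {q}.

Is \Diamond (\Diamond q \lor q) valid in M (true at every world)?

Recall that \Diamond ψ holds at a world iff ψ holds at some accessible world.
Let φ = \Diamond (\Diamond q \lor q). Evaluate φ at each world:
  a (successors {b, c, d}): φ is true.
  b (successors {a, c, d, f, g}): φ is true.
  c (successors {a, b, e, f}): φ is true.
  d (successors {a, b, f, g}): φ is true.
  e (successors {c, g}): φ is true.
  f (successors {b, c, d}): φ is true.
  g (successors {b, d, e}): φ is true.
For instance, at c:
  At c: \Diamond (\Diamond q \lor q) requires \Diamond q \lor q at some successor in {a, b, e, f}.
    \Diamond q \lor q holds at a, so \Diamond (\Diamond q \lor q) is true at c.
      At a: \Diamond q is true, q is false, so \Diamond q \lor q is true.

Yes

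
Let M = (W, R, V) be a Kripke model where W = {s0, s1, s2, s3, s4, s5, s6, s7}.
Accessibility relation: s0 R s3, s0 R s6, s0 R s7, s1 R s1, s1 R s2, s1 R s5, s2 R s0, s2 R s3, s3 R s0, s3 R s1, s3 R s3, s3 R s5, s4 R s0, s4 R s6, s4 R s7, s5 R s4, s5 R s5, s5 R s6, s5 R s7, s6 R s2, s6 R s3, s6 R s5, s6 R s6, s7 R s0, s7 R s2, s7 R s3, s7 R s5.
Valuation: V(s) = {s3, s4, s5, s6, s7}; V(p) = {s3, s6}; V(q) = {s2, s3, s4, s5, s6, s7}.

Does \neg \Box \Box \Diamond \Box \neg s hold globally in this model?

Yes

Let φ = \neg \Box \Box \Diamond \Box \neg s. Evaluate φ at each world:
  s0 (successors {s3, s6, s7}): φ is true.
  s1 (successors {s1, s2, s5}): φ is true.
  s2 (successors {s0, s3}): φ is true.
  s3 (successors {s0, s1, s3, s5}): φ is true.
  s4 (successors {s0, s6, s7}): φ is true.
  s5 (successors {s4, s5, s6, s7}): φ is true.
  s6 (successors {s2, s3, s5, s6}): φ is true.
  s7 (successors {s0, s2, s3, s5}): φ is true.
For instance, at s3:
  At s3: \Box \Box \Diamond \Box \neg s is false, so \neg \Box \Box \Diamond \Box \neg s is true.
    At s3: \Box \Box \Diamond \Box \neg s requires \Box \Diamond \Box \neg s at every successor {s0, s1, s3, s5}.
      \Box \Diamond \Box \neg s fails at s0, so \Box \Box \Diamond \Box \neg s is false at s3.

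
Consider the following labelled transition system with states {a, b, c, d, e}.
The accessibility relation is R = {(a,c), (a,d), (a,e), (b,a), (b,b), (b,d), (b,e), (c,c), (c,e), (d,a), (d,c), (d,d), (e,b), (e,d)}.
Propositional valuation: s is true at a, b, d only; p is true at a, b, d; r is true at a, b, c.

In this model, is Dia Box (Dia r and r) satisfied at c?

At c: Dia Box (Dia r and r) requires Box (Dia r and r) at some successor in {c, e}.
  At c: Box (Dia r and r) is false.
  At e: Box (Dia r and r) is false.
So Dia Box (Dia r and r) is false at c.

No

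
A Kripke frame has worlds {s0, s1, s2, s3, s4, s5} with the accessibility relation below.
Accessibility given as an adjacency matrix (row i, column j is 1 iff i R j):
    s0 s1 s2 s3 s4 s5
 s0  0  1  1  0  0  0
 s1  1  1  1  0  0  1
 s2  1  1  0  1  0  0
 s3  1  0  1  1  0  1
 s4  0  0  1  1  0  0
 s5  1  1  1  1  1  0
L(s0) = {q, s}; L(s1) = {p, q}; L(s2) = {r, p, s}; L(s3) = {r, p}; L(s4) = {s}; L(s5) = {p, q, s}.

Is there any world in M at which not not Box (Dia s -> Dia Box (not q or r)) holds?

Recall that Box ψ holds at a world iff ψ holds at every accessible world, and Dia ψ holds iff ψ holds at some accessible world.
Let φ = not not Box (Dia s -> Dia Box (not q or r)). Evaluate φ at each world:
  s0 (successors {s1, s2}): φ is false.
  s1 (successors {s0, s1, s2, s5}): φ is false.
  s2 (successors {s0, s1, s3}): φ is false.
  s3 (successors {s0, s2, s3, s5}): φ is false.
  s4 (successors {s2, s3}): φ is false.
  s5 (successors {s0, s1, s2, s3, s4}): φ is false.
For instance, at s4:
  At s4: not Box (Dia s -> Dia Box (not q or r)) is true, so not not Box (Dia s -> Dia Box (not q or r)) is false.
    At s4: Box (Dia s -> Dia Box (not q or r)) is false, so not Box (Dia s -> Dia Box (not q or r)) is true.
      At s4: Box (Dia s -> Dia Box (not q or r)) requires Dia s -> Dia Box (not q or r) at every successor {s2, s3}.
        Dia s -> Dia Box (not q or r) fails at s2, so Box (Dia s -> Dia Box (not q or r)) is false at s4.

No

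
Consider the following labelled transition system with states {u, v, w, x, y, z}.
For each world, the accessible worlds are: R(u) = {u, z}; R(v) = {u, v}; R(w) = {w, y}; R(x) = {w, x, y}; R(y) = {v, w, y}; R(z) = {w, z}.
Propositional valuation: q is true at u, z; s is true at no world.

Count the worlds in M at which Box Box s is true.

Recall that Box ψ holds at a world iff ψ holds at every accessible world, and Dia ψ holds iff ψ holds at some accessible world.
Let φ = Box Box s. Evaluate φ at each world:
  u (successors {u, z}): φ is false.
  v (successors {u, v}): φ is false.
  w (successors {w, y}): φ is false.
  x (successors {w, x, y}): φ is false.
  y (successors {v, w, y}): φ is false.
  z (successors {w, z}): φ is false.
For instance, at w:
  At w: Box Box s requires Box s at every successor {w, y}.
    Box s fails at w, so Box Box s is false at w.
      At w: Box s requires s at every successor {w, y}.
        s fails at w, so Box s is false at w.
Satisfying worlds: none.

0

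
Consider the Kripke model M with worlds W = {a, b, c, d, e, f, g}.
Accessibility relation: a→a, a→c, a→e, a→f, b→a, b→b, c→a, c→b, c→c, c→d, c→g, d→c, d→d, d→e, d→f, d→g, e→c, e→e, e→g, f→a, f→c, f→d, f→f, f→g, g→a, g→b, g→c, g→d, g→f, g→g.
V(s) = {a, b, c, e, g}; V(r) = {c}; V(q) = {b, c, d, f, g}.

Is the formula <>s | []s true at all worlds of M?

Yes

Recall that []ψ holds at a world iff ψ holds at every accessible world, and <>ψ holds iff ψ holds at some accessible world.
Let φ = <>s | []s. Evaluate φ at each world:
  a (successors {a, c, e, f}): φ is true.
  b (successors {a, b}): φ is true.
  c (successors {a, b, c, d, g}): φ is true.
  d (successors {c, d, e, f, g}): φ is true.
  e (successors {c, e, g}): φ is true.
  f (successors {a, c, d, f, g}): φ is true.
  g (successors {a, b, c, d, f, g}): φ is true.
For instance, at d:
  At d: <>s is true, []s is false, so <>s | []s is true.
    At d: <>s requires s at some successor in {c, d, e, f, g}.
      s holds at c, so <>s is true at d.
    At d: []s requires s at every successor {c, d, e, f, g}.
      s fails at d, so []s is false at d.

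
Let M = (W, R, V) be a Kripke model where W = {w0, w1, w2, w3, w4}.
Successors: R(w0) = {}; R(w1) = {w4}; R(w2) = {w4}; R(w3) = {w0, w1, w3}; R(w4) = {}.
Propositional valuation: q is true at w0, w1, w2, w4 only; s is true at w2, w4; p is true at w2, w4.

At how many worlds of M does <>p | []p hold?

Recall that []ψ holds at a world iff ψ holds at every accessible world, and <>ψ holds iff ψ holds at some accessible world.
Let φ = <>p | []p. Evaluate φ at each world:
  w0 (successors ∅): φ is true.
  w1 (successors {w4}): φ is true.
  w2 (successors {w4}): φ is true.
  w3 (successors {w0, w1, w3}): φ is false.
  w4 (successors ∅): φ is true.
For instance, at w3:
  At w3: <>p is false, []p is false, so <>p | []p is false.
    At w3: <>p requires p at some successor in {w0, w1, w3}.
      At w0: p is false.
      At w1: p is false.
      At w3: p is false.
    So <>p is false at w3.
    At w3: []p requires p at every successor {w0, w1, w3}.
      p fails at w0, so []p is false at w3.
Satisfying worlds: {w0, w1, w2, w4}

4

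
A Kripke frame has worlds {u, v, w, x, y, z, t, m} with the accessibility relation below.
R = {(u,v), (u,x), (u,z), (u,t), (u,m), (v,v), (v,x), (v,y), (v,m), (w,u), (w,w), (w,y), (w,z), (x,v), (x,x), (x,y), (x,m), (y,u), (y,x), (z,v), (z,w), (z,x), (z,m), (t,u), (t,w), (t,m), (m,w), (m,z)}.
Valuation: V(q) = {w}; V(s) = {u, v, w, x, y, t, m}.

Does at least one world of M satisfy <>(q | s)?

Yes

Let φ = <>(q | s). Evaluate φ at each world:
  u (successors {v, x, z, t, m}): φ is true.
  v (successors {v, x, y, m}): φ is true.
  w (successors {u, w, y, z}): φ is true.
  x (successors {v, x, y, m}): φ is true.
  y (successors {u, x}): φ is true.
  z (successors {v, w, x, m}): φ is true.
  t (successors {u, w, m}): φ is true.
  m (successors {w, z}): φ is true.
Detail at u (witness):
  At u: <>(q | s) requires q | s at some successor in {v, x, z, t, m}.
    q | s holds at v, so <>(q | s) is true at u.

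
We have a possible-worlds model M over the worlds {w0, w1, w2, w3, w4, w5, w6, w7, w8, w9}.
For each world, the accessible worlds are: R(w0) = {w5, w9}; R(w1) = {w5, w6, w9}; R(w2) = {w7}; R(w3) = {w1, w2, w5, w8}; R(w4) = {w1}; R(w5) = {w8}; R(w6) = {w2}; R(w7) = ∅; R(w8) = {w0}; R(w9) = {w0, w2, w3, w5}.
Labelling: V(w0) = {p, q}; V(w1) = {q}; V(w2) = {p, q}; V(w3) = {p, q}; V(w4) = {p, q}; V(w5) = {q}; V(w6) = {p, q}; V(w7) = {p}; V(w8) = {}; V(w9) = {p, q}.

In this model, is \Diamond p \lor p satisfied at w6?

At w6: \Diamond p is true, p is true, so \Diamond p \lor p is true.
  At w6: \Diamond p requires p at some successor in {w2}.
    p holds at w2, so \Diamond p is true at w6.

Yes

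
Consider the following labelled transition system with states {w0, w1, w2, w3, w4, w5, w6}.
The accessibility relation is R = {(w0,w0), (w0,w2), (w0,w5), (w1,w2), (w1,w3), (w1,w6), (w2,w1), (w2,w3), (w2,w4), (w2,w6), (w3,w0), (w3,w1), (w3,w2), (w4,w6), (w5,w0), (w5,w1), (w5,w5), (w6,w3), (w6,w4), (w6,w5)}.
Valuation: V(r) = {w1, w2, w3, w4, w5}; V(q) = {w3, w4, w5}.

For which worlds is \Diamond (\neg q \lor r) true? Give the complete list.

w0, w1, w2, w3, w4, w5, w6

Recall that \Diamond ψ holds at a world iff ψ holds at some accessible world.
Let φ = \Diamond (\neg q \lor r). Evaluate φ at each world:
  w0 (successors {w0, w2, w5}): φ is true.
  w1 (successors {w2, w3, w6}): φ is true.
  w2 (successors {w1, w3, w4, w6}): φ is true.
  w3 (successors {w0, w1, w2}): φ is true.
  w4 (successors {w6}): φ is true.
  w5 (successors {w0, w1, w5}): φ is true.
  w6 (successors {w3, w4, w5}): φ is true.
For instance, at w4:
  At w4: \Diamond (\neg q \lor r) requires \neg q \lor r at some successor in {w6}.
    \neg q \lor r holds at w6, so \Diamond (\neg q \lor r) is true at w4.
Satisfying worlds: {w0, w1, w2, w3, w4, w5, w6}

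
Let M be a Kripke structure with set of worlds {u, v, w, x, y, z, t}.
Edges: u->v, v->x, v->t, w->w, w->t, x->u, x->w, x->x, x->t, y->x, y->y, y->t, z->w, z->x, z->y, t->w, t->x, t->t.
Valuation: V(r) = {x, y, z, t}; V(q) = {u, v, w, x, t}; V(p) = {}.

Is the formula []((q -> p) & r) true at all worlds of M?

No

Recall that []ψ holds at a world iff ψ holds at every accessible world, and <>ψ holds iff ψ holds at some accessible world.
Let φ = []((q -> p) & r). Evaluate φ at each world:
  u (successors {v}): φ is false.
  v (successors {x, t}): φ is false.
  w (successors {w, t}): φ is false.
  x (successors {u, w, x, t}): φ is false.
  y (successors {x, y, t}): φ is false.
  z (successors {w, x, y}): φ is false.
  t (successors {w, x, t}): φ is false.
Detail at u (counterexample):
  At u: []((q -> p) & r) requires (q -> p) & r at every successor {v}.
    (q -> p) & r fails at v, so []((q -> p) & r) is false at u.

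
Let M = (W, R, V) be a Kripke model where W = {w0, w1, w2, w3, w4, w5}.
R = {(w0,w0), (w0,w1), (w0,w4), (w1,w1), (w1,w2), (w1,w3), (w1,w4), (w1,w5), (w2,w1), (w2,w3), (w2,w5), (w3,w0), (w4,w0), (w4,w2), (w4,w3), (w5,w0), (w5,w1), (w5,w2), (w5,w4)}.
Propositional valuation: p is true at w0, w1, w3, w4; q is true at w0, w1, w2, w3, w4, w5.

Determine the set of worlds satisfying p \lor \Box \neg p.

Let φ = p \lor \Box \neg p. Evaluate φ at each world:
  w0 (successors {w0, w1, w4}): φ is true.
  w1 (successors {w1, w2, w3, w4, w5}): φ is true.
  w2 (successors {w1, w3, w5}): φ is false.
  w3 (successors {w0}): φ is true.
  w4 (successors {w0, w2, w3}): φ is true.
  w5 (successors {w0, w1, w2, w4}): φ is false.
For instance, at w4:
  At w4: p is true, \Box \neg p is false, so p \lor \Box \neg p is true.
    At w4: \Box \neg p requires \neg p at every successor {w0, w2, w3}.
      \neg p fails at w0, so \Box \neg p is false at w4.
Satisfying worlds: {w0, w1, w3, w4}

w0, w1, w3, w4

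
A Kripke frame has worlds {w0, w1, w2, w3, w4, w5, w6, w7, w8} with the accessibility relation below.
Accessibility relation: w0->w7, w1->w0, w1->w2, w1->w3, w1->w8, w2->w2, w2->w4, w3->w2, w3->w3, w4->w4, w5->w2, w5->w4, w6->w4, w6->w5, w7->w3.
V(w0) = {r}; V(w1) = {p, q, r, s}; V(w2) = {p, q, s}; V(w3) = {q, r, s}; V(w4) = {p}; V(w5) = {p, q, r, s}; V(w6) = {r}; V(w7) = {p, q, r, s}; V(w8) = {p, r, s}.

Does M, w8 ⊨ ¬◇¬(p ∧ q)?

Yes

At w8: ◇¬(p ∧ q) is false, so ¬◇¬(p ∧ q) is true.
  At w8: no accessible worlds, so ◇¬(p ∧ q) is false.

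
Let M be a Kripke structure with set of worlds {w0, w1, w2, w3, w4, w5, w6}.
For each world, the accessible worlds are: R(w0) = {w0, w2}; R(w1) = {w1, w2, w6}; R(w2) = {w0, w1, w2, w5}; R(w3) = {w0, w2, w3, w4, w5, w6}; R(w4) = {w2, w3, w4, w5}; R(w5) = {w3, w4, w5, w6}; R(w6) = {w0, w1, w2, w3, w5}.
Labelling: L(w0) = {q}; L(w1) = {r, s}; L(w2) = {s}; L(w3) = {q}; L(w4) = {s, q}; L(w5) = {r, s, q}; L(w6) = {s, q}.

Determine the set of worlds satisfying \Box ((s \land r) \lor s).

w1

Recall that \Box ψ holds at a world iff ψ holds at every accessible world, and \Diamond ψ holds iff ψ holds at some accessible world.
Let φ = \Box ((s \land r) \lor s). Evaluate φ at each world:
  w0 (successors {w0, w2}): φ is false.
  w1 (successors {w1, w2, w6}): φ is true.
  w2 (successors {w0, w1, w2, w5}): φ is false.
  w3 (successors {w0, w2, w3, w4, w5, w6}): φ is false.
  w4 (successors {w2, w3, w4, w5}): φ is false.
  w5 (successors {w3, w4, w5, w6}): φ is false.
  w6 (successors {w0, w1, w2, w3, w5}): φ is false.
For instance, at w2:
  At w2: \Box ((s \land r) \lor s) requires (s \land r) \lor s at every successor {w0, w1, w2, w5}.
    (s \land r) \lor s fails at w0, so \Box ((s \land r) \lor s) is false at w2.
Satisfying worlds: {w1}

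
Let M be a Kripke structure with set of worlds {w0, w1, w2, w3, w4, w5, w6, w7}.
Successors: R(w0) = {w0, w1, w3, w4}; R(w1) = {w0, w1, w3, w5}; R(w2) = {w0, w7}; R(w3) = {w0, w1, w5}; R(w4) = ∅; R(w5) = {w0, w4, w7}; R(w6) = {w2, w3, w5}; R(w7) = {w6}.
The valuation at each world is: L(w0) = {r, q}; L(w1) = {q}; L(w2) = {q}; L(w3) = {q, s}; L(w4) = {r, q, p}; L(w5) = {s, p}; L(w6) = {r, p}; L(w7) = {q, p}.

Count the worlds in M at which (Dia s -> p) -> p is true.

7

Recall that Dia ψ holds at a world iff ψ holds at some accessible world.
Let φ = (Dia s -> p) -> p. Evaluate φ at each world:
  w0 (successors {w0, w1, w3, w4}): φ is true.
  w1 (successors {w0, w1, w3, w5}): φ is true.
  w2 (successors {w0, w7}): φ is false.
  w3 (successors {w0, w1, w5}): φ is true.
  w4 (successors ∅): φ is true.
  w5 (successors {w0, w4, w7}): φ is true.
  w6 (successors {w2, w3, w5}): φ is true.
  w7 (successors {w6}): φ is true.
For instance, at w5:
  At w5: Dia s -> p is true, p is true, so (Dia s -> p) -> p is true.
    At w5: Dia s is false, p is true, so Dia s -> p is true.
      At w5: Dia s requires s at some successor in {w0, w4, w7}.
        At w0: s is false.
        At w4: s is false.
        At w7: s is false.
      So Dia s is false at w5.
Satisfying worlds: {w0, w1, w3, w4, w5, w6, w7}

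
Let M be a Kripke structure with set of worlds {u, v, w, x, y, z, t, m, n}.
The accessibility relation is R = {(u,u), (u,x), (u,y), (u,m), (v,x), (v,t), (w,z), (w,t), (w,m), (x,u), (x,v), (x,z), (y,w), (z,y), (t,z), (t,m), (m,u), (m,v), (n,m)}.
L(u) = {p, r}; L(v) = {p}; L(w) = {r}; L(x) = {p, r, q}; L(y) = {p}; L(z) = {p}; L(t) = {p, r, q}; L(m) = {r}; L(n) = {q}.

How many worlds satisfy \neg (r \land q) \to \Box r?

5

Let φ = \neg (r \land q) \to \Box r. Evaluate φ at each world:
  u (successors {u, x, y, m}): φ is false.
  v (successors {x, t}): φ is true.
  w (successors {z, t, m}): φ is false.
  x (successors {u, v, z}): φ is true.
  y (successors {w}): φ is true.
  z (successors {y}): φ is false.
  t (successors {z, m}): φ is true.
  m (successors {u, v}): φ is false.
  n (successors {m}): φ is true.
For instance, at y:
  At y: \neg (r \land q) is true, \Box r is true, so \neg (r \land q) \to \Box r is true.
    At y: \Box r requires r at every successor {w}.
      At w: r is true.
    So \Box r is true at y.
Satisfying worlds: {v, x, y, t, n}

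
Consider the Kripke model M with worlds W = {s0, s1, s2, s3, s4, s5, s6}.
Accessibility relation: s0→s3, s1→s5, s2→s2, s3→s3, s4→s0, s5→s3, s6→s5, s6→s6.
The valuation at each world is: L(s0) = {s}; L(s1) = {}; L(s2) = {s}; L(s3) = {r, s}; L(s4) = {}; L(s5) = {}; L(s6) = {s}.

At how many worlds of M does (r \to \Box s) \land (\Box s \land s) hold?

Recall that \Box ψ holds at a world iff ψ holds at every accessible world, and \Diamond ψ holds iff ψ holds at some accessible world.
Let φ = (r \to \Box s) \land (\Box s \land s). Evaluate φ at each world:
  s0 (successors {s3}): φ is true.
  s1 (successors {s5}): φ is false.
  s2 (successors {s2}): φ is true.
  s3 (successors {s3}): φ is true.
  s4 (successors {s0}): φ is false.
  s5 (successors {s3}): φ is false.
  s6 (successors {s5, s6}): φ is false.
For instance, at s4:
  At s4: r \to \Box s is true, \Box s \land s is false, so (r \to \Box s) \land (\Box s \land s) is false.
    At s4: r is false, \Box s is true, so r \to \Box s is true.
      At s4: \Box s requires s at every successor {s0}.
        At s0: s is true.
      So \Box s is true at s4.
    At s4: \Box s is true, s is false, so \Box s \land s is false.
      At s4: \Box s requires s at every successor {s0}.
        At s0: s is true.
      So \Box s is true at s4.
Satisfying worlds: {s0, s2, s3}

3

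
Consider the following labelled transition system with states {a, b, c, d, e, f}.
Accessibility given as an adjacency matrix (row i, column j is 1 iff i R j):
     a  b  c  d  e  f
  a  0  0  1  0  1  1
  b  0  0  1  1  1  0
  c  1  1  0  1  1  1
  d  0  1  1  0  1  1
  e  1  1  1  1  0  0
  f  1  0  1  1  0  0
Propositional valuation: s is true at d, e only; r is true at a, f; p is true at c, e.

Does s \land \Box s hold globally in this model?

No

Recall that \Box ψ holds at a world iff ψ holds at every accessible world, and \Diamond ψ holds iff ψ holds at some accessible world.
Let φ = s \land \Box s. Evaluate φ at each world:
  a (successors {c, e, f}): φ is false.
  b (successors {c, d, e}): φ is false.
  c (successors {a, b, d, e, f}): φ is false.
  d (successors {b, c, e, f}): φ is false.
  e (successors {a, b, c, d}): φ is false.
  f (successors {a, c, d}): φ is false.
Detail at a (counterexample):
  At a: s is false, \Box s is false, so s \land \Box s is false.
    At a: \Box s requires s at every successor {c, e, f}.
      s fails at c, so \Box s is false at a.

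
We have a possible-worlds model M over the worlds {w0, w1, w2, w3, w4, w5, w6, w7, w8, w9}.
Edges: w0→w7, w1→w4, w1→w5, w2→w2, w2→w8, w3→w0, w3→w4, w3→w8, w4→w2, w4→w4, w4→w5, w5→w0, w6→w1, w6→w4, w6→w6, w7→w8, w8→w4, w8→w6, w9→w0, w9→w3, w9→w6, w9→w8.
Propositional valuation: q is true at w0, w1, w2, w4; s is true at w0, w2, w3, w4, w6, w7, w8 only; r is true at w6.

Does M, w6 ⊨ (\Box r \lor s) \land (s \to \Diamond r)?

Yes

At w6: \Box r \lor s is true, s \to \Diamond r is true, so (\Box r \lor s) \land (s \to \Diamond r) is true.
  At w6: \Box r is false, s is true, so \Box r \lor s is true.
    At w6: \Box r requires r at every successor {w1, w4, w6}.
      r fails at w1, so \Box r is false at w6.
  At w6: s is true, \Diamond r is true, so s \to \Diamond r is true.
    At w6: \Diamond r requires r at some successor in {w1, w4, w6}.
      r holds at w6, so \Diamond r is true at w6.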